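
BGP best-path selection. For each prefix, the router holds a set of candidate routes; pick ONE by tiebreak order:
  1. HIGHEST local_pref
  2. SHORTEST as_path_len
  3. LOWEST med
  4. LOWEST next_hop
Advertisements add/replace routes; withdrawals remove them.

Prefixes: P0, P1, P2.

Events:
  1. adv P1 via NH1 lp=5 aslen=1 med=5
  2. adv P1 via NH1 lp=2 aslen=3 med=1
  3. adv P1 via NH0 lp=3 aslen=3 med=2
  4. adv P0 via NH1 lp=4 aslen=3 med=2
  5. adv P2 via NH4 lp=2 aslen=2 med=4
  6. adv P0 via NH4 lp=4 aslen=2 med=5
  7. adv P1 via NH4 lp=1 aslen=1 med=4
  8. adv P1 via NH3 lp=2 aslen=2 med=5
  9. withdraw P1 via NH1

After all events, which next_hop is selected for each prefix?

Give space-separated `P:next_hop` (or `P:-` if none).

Op 1: best P0=- P1=NH1 P2=-
Op 2: best P0=- P1=NH1 P2=-
Op 3: best P0=- P1=NH0 P2=-
Op 4: best P0=NH1 P1=NH0 P2=-
Op 5: best P0=NH1 P1=NH0 P2=NH4
Op 6: best P0=NH4 P1=NH0 P2=NH4
Op 7: best P0=NH4 P1=NH0 P2=NH4
Op 8: best P0=NH4 P1=NH0 P2=NH4
Op 9: best P0=NH4 P1=NH0 P2=NH4

Answer: P0:NH4 P1:NH0 P2:NH4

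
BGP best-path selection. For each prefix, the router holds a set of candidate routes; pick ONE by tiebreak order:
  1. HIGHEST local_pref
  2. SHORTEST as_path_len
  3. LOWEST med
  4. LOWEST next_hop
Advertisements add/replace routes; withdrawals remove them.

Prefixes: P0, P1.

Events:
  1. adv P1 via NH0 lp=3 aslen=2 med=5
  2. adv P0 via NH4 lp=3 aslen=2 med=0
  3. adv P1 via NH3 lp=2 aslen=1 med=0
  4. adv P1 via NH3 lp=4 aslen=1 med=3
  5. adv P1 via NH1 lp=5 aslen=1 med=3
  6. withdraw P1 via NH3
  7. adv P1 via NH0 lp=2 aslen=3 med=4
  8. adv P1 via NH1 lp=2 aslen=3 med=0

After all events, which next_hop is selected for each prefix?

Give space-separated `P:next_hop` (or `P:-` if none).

Op 1: best P0=- P1=NH0
Op 2: best P0=NH4 P1=NH0
Op 3: best P0=NH4 P1=NH0
Op 4: best P0=NH4 P1=NH3
Op 5: best P0=NH4 P1=NH1
Op 6: best P0=NH4 P1=NH1
Op 7: best P0=NH4 P1=NH1
Op 8: best P0=NH4 P1=NH1

Answer: P0:NH4 P1:NH1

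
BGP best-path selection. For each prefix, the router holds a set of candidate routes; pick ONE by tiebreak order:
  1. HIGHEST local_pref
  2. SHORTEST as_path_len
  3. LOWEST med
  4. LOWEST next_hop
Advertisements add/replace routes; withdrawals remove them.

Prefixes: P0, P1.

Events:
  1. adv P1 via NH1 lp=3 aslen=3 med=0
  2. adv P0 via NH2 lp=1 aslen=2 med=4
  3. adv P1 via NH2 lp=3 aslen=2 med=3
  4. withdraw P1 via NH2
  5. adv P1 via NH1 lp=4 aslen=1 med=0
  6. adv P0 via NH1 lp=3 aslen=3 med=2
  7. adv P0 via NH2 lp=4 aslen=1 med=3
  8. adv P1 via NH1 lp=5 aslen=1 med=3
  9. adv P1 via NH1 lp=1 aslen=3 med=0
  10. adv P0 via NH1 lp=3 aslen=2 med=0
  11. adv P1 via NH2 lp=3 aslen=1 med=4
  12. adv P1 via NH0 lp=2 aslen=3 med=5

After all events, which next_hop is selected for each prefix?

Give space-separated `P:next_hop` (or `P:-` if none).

Op 1: best P0=- P1=NH1
Op 2: best P0=NH2 P1=NH1
Op 3: best P0=NH2 P1=NH2
Op 4: best P0=NH2 P1=NH1
Op 5: best P0=NH2 P1=NH1
Op 6: best P0=NH1 P1=NH1
Op 7: best P0=NH2 P1=NH1
Op 8: best P0=NH2 P1=NH1
Op 9: best P0=NH2 P1=NH1
Op 10: best P0=NH2 P1=NH1
Op 11: best P0=NH2 P1=NH2
Op 12: best P0=NH2 P1=NH2

Answer: P0:NH2 P1:NH2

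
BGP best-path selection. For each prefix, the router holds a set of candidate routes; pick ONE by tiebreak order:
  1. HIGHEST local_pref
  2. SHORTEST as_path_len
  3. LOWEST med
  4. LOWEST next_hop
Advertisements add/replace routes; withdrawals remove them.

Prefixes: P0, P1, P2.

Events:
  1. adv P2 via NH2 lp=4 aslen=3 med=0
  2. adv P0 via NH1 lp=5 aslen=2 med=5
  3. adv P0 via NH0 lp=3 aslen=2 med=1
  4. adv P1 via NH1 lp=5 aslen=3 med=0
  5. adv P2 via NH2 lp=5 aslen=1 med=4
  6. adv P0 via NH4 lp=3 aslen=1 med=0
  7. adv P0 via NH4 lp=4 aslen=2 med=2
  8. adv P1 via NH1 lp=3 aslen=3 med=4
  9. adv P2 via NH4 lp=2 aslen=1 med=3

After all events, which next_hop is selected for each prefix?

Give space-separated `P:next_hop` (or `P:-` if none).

Op 1: best P0=- P1=- P2=NH2
Op 2: best P0=NH1 P1=- P2=NH2
Op 3: best P0=NH1 P1=- P2=NH2
Op 4: best P0=NH1 P1=NH1 P2=NH2
Op 5: best P0=NH1 P1=NH1 P2=NH2
Op 6: best P0=NH1 P1=NH1 P2=NH2
Op 7: best P0=NH1 P1=NH1 P2=NH2
Op 8: best P0=NH1 P1=NH1 P2=NH2
Op 9: best P0=NH1 P1=NH1 P2=NH2

Answer: P0:NH1 P1:NH1 P2:NH2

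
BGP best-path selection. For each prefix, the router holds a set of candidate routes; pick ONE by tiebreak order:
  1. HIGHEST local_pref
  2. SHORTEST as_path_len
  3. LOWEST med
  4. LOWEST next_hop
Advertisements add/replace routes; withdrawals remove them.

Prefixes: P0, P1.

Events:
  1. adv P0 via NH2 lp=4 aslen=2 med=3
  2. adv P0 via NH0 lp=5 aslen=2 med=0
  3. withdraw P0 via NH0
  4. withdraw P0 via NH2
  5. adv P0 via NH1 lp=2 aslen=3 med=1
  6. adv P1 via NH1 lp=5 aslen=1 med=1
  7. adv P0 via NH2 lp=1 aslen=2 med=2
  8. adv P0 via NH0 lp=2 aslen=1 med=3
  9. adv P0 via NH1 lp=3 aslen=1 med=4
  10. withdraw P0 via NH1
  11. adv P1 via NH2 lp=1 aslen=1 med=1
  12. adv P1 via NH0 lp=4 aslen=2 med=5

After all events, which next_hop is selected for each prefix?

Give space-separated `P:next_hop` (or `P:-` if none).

Op 1: best P0=NH2 P1=-
Op 2: best P0=NH0 P1=-
Op 3: best P0=NH2 P1=-
Op 4: best P0=- P1=-
Op 5: best P0=NH1 P1=-
Op 6: best P0=NH1 P1=NH1
Op 7: best P0=NH1 P1=NH1
Op 8: best P0=NH0 P1=NH1
Op 9: best P0=NH1 P1=NH1
Op 10: best P0=NH0 P1=NH1
Op 11: best P0=NH0 P1=NH1
Op 12: best P0=NH0 P1=NH1

Answer: P0:NH0 P1:NH1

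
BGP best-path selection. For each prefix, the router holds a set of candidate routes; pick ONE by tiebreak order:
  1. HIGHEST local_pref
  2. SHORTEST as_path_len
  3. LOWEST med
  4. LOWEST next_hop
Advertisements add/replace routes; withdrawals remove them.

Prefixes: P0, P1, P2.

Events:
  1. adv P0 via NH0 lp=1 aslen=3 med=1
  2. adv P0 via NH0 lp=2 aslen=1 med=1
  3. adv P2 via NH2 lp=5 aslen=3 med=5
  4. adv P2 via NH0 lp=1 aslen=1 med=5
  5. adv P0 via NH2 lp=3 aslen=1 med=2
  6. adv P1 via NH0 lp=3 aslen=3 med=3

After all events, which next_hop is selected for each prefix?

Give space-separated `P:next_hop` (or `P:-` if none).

Answer: P0:NH2 P1:NH0 P2:NH2

Derivation:
Op 1: best P0=NH0 P1=- P2=-
Op 2: best P0=NH0 P1=- P2=-
Op 3: best P0=NH0 P1=- P2=NH2
Op 4: best P0=NH0 P1=- P2=NH2
Op 5: best P0=NH2 P1=- P2=NH2
Op 6: best P0=NH2 P1=NH0 P2=NH2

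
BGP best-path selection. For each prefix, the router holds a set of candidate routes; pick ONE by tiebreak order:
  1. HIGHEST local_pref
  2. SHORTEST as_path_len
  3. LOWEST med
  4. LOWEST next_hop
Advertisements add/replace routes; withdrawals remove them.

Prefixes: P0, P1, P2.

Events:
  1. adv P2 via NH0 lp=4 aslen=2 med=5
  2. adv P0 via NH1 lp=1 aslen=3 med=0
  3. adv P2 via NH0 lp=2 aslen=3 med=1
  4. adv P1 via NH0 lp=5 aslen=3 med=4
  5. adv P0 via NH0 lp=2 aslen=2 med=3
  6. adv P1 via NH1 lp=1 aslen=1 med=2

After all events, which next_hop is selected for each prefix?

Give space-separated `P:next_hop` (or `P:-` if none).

Answer: P0:NH0 P1:NH0 P2:NH0

Derivation:
Op 1: best P0=- P1=- P2=NH0
Op 2: best P0=NH1 P1=- P2=NH0
Op 3: best P0=NH1 P1=- P2=NH0
Op 4: best P0=NH1 P1=NH0 P2=NH0
Op 5: best P0=NH0 P1=NH0 P2=NH0
Op 6: best P0=NH0 P1=NH0 P2=NH0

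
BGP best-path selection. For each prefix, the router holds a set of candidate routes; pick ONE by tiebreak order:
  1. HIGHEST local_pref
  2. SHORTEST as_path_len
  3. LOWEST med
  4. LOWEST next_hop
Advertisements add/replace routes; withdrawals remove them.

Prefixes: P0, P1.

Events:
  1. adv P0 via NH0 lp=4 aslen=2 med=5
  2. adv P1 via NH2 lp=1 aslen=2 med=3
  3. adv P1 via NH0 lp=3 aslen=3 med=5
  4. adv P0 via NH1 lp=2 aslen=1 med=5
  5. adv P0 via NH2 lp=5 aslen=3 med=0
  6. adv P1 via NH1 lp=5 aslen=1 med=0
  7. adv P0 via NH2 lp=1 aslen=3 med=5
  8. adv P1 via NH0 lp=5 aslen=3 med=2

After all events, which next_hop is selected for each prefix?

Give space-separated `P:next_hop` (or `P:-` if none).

Op 1: best P0=NH0 P1=-
Op 2: best P0=NH0 P1=NH2
Op 3: best P0=NH0 P1=NH0
Op 4: best P0=NH0 P1=NH0
Op 5: best P0=NH2 P1=NH0
Op 6: best P0=NH2 P1=NH1
Op 7: best P0=NH0 P1=NH1
Op 8: best P0=NH0 P1=NH1

Answer: P0:NH0 P1:NH1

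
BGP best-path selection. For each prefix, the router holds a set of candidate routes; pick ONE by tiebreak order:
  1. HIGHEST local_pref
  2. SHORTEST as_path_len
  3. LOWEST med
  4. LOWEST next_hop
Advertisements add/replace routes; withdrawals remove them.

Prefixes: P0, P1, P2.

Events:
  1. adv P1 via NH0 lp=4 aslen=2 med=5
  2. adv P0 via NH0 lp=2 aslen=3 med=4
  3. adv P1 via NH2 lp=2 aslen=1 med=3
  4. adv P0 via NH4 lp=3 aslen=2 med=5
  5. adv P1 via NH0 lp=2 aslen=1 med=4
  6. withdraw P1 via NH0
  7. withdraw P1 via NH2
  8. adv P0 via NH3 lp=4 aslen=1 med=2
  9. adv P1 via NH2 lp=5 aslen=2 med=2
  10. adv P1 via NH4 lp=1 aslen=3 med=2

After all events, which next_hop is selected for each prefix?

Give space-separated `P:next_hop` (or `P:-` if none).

Op 1: best P0=- P1=NH0 P2=-
Op 2: best P0=NH0 P1=NH0 P2=-
Op 3: best P0=NH0 P1=NH0 P2=-
Op 4: best P0=NH4 P1=NH0 P2=-
Op 5: best P0=NH4 P1=NH2 P2=-
Op 6: best P0=NH4 P1=NH2 P2=-
Op 7: best P0=NH4 P1=- P2=-
Op 8: best P0=NH3 P1=- P2=-
Op 9: best P0=NH3 P1=NH2 P2=-
Op 10: best P0=NH3 P1=NH2 P2=-

Answer: P0:NH3 P1:NH2 P2:-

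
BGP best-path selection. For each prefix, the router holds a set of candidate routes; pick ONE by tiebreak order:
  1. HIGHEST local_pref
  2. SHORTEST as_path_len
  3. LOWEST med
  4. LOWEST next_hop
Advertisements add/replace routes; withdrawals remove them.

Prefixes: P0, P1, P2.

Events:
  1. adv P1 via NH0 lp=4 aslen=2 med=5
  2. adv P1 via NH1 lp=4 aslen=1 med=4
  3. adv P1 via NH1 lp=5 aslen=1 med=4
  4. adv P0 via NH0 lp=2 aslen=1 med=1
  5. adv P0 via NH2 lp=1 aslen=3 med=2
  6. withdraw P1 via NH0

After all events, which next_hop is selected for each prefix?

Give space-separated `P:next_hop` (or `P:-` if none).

Op 1: best P0=- P1=NH0 P2=-
Op 2: best P0=- P1=NH1 P2=-
Op 3: best P0=- P1=NH1 P2=-
Op 4: best P0=NH0 P1=NH1 P2=-
Op 5: best P0=NH0 P1=NH1 P2=-
Op 6: best P0=NH0 P1=NH1 P2=-

Answer: P0:NH0 P1:NH1 P2:-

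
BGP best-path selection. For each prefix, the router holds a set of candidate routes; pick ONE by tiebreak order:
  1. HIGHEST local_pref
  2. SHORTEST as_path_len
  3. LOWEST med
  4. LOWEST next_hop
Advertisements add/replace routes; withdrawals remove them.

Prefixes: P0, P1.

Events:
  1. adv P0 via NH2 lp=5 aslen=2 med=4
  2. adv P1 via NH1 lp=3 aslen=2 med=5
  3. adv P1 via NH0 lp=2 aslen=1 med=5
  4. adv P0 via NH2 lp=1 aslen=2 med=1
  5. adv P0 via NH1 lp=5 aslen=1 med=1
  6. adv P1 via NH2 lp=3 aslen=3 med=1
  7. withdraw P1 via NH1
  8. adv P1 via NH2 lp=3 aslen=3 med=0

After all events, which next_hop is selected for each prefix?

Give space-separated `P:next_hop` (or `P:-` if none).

Op 1: best P0=NH2 P1=-
Op 2: best P0=NH2 P1=NH1
Op 3: best P0=NH2 P1=NH1
Op 4: best P0=NH2 P1=NH1
Op 5: best P0=NH1 P1=NH1
Op 6: best P0=NH1 P1=NH1
Op 7: best P0=NH1 P1=NH2
Op 8: best P0=NH1 P1=NH2

Answer: P0:NH1 P1:NH2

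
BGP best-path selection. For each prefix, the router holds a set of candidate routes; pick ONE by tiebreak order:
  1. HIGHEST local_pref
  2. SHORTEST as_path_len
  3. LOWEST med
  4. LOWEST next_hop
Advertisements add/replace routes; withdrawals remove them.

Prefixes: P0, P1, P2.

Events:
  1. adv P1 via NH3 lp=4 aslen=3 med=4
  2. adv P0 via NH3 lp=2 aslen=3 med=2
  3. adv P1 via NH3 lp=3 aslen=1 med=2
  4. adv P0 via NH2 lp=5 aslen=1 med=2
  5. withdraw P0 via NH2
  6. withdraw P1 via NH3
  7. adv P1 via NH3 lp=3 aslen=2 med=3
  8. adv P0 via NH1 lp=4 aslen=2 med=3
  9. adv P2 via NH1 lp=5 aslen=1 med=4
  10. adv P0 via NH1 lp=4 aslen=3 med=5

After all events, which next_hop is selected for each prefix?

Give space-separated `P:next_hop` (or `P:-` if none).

Answer: P0:NH1 P1:NH3 P2:NH1

Derivation:
Op 1: best P0=- P1=NH3 P2=-
Op 2: best P0=NH3 P1=NH3 P2=-
Op 3: best P0=NH3 P1=NH3 P2=-
Op 4: best P0=NH2 P1=NH3 P2=-
Op 5: best P0=NH3 P1=NH3 P2=-
Op 6: best P0=NH3 P1=- P2=-
Op 7: best P0=NH3 P1=NH3 P2=-
Op 8: best P0=NH1 P1=NH3 P2=-
Op 9: best P0=NH1 P1=NH3 P2=NH1
Op 10: best P0=NH1 P1=NH3 P2=NH1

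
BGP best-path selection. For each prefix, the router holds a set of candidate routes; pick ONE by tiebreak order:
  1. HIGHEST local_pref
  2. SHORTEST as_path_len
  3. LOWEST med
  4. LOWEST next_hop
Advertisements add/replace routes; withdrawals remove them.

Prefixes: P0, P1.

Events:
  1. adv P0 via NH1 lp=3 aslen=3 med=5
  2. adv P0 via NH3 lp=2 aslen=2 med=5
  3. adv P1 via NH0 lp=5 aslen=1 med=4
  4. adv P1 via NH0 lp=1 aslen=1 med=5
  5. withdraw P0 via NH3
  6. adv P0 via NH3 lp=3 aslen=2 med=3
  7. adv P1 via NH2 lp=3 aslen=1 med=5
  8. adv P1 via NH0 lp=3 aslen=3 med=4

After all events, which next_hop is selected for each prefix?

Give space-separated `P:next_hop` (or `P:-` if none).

Answer: P0:NH3 P1:NH2

Derivation:
Op 1: best P0=NH1 P1=-
Op 2: best P0=NH1 P1=-
Op 3: best P0=NH1 P1=NH0
Op 4: best P0=NH1 P1=NH0
Op 5: best P0=NH1 P1=NH0
Op 6: best P0=NH3 P1=NH0
Op 7: best P0=NH3 P1=NH2
Op 8: best P0=NH3 P1=NH2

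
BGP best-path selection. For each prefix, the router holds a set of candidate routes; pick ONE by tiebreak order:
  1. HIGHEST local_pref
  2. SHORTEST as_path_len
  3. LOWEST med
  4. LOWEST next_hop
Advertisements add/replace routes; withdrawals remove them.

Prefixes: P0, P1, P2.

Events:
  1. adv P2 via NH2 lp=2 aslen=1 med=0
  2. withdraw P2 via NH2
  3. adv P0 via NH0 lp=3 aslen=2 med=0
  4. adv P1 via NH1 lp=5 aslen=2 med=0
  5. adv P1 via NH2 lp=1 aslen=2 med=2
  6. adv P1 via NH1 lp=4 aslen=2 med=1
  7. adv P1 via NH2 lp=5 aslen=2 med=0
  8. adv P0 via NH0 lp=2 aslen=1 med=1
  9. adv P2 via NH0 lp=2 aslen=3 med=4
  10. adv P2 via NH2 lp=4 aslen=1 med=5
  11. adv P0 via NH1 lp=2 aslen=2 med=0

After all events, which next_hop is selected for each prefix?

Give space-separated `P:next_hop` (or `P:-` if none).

Op 1: best P0=- P1=- P2=NH2
Op 2: best P0=- P1=- P2=-
Op 3: best P0=NH0 P1=- P2=-
Op 4: best P0=NH0 P1=NH1 P2=-
Op 5: best P0=NH0 P1=NH1 P2=-
Op 6: best P0=NH0 P1=NH1 P2=-
Op 7: best P0=NH0 P1=NH2 P2=-
Op 8: best P0=NH0 P1=NH2 P2=-
Op 9: best P0=NH0 P1=NH2 P2=NH0
Op 10: best P0=NH0 P1=NH2 P2=NH2
Op 11: best P0=NH0 P1=NH2 P2=NH2

Answer: P0:NH0 P1:NH2 P2:NH2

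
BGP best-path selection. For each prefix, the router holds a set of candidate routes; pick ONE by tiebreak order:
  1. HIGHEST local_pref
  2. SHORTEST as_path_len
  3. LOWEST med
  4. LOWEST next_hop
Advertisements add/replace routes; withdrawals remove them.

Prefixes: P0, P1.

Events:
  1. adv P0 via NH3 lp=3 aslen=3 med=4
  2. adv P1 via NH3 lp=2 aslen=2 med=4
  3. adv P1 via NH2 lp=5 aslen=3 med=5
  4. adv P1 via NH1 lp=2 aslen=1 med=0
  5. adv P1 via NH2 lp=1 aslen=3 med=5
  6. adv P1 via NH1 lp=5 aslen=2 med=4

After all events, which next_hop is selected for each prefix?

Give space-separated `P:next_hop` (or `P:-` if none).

Op 1: best P0=NH3 P1=-
Op 2: best P0=NH3 P1=NH3
Op 3: best P0=NH3 P1=NH2
Op 4: best P0=NH3 P1=NH2
Op 5: best P0=NH3 P1=NH1
Op 6: best P0=NH3 P1=NH1

Answer: P0:NH3 P1:NH1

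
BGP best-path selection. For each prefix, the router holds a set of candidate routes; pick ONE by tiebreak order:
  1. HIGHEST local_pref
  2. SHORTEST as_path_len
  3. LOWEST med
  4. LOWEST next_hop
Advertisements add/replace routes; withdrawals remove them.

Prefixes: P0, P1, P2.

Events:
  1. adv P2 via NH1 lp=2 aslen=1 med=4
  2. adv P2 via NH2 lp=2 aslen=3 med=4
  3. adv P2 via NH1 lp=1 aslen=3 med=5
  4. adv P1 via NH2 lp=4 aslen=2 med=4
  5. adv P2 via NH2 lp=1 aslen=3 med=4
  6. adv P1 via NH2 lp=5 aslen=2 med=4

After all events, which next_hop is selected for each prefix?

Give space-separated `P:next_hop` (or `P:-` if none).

Answer: P0:- P1:NH2 P2:NH2

Derivation:
Op 1: best P0=- P1=- P2=NH1
Op 2: best P0=- P1=- P2=NH1
Op 3: best P0=- P1=- P2=NH2
Op 4: best P0=- P1=NH2 P2=NH2
Op 5: best P0=- P1=NH2 P2=NH2
Op 6: best P0=- P1=NH2 P2=NH2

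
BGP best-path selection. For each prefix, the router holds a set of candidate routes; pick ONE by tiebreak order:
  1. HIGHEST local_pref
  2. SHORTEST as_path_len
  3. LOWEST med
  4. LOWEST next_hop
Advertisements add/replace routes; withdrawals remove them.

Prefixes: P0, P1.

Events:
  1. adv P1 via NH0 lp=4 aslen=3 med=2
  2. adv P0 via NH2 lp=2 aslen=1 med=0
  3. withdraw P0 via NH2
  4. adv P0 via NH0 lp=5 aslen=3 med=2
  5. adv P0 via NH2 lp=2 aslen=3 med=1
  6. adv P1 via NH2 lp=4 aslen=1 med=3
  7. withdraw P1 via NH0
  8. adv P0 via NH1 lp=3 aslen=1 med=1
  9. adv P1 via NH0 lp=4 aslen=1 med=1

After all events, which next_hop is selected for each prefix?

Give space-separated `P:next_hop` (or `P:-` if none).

Answer: P0:NH0 P1:NH0

Derivation:
Op 1: best P0=- P1=NH0
Op 2: best P0=NH2 P1=NH0
Op 3: best P0=- P1=NH0
Op 4: best P0=NH0 P1=NH0
Op 5: best P0=NH0 P1=NH0
Op 6: best P0=NH0 P1=NH2
Op 7: best P0=NH0 P1=NH2
Op 8: best P0=NH0 P1=NH2
Op 9: best P0=NH0 P1=NH0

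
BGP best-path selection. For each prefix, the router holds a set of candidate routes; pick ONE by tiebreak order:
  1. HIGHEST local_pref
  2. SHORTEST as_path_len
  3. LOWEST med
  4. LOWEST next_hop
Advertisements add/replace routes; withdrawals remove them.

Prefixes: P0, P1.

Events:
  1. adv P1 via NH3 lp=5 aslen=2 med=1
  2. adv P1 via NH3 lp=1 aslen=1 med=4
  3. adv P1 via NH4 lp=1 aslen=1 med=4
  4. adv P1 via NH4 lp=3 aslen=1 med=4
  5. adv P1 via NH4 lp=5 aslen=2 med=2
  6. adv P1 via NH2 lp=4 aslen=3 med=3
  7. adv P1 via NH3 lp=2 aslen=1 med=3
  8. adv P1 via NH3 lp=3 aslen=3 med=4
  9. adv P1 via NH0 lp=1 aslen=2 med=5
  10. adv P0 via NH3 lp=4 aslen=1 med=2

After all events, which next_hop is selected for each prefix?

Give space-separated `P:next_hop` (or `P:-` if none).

Op 1: best P0=- P1=NH3
Op 2: best P0=- P1=NH3
Op 3: best P0=- P1=NH3
Op 4: best P0=- P1=NH4
Op 5: best P0=- P1=NH4
Op 6: best P0=- P1=NH4
Op 7: best P0=- P1=NH4
Op 8: best P0=- P1=NH4
Op 9: best P0=- P1=NH4
Op 10: best P0=NH3 P1=NH4

Answer: P0:NH3 P1:NH4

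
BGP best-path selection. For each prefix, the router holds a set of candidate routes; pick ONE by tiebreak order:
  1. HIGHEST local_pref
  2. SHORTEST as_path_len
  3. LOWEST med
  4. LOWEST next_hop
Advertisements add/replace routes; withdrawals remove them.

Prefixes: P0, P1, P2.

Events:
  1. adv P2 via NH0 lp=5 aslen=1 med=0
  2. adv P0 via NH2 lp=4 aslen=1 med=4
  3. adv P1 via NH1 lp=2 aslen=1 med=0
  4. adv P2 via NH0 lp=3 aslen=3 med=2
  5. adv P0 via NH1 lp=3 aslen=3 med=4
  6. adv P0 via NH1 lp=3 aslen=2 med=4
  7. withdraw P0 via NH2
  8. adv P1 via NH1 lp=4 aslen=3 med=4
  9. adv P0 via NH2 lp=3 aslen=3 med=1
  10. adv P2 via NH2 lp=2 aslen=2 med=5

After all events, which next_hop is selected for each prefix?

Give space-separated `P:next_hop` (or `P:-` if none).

Answer: P0:NH1 P1:NH1 P2:NH0

Derivation:
Op 1: best P0=- P1=- P2=NH0
Op 2: best P0=NH2 P1=- P2=NH0
Op 3: best P0=NH2 P1=NH1 P2=NH0
Op 4: best P0=NH2 P1=NH1 P2=NH0
Op 5: best P0=NH2 P1=NH1 P2=NH0
Op 6: best P0=NH2 P1=NH1 P2=NH0
Op 7: best P0=NH1 P1=NH1 P2=NH0
Op 8: best P0=NH1 P1=NH1 P2=NH0
Op 9: best P0=NH1 P1=NH1 P2=NH0
Op 10: best P0=NH1 P1=NH1 P2=NH0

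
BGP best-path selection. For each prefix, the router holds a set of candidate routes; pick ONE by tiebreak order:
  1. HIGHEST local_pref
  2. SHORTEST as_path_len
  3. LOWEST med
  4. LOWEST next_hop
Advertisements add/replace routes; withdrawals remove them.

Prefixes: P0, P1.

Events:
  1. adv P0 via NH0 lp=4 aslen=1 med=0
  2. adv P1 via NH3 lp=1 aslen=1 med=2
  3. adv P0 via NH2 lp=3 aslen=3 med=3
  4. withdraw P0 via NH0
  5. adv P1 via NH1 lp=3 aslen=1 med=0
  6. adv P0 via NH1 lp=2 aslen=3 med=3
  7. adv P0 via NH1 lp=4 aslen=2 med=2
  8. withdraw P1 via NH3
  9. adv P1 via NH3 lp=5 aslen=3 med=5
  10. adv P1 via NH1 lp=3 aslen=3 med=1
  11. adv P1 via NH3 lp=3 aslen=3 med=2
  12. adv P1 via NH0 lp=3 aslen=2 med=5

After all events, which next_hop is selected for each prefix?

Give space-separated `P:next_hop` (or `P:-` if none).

Op 1: best P0=NH0 P1=-
Op 2: best P0=NH0 P1=NH3
Op 3: best P0=NH0 P1=NH3
Op 4: best P0=NH2 P1=NH3
Op 5: best P0=NH2 P1=NH1
Op 6: best P0=NH2 P1=NH1
Op 7: best P0=NH1 P1=NH1
Op 8: best P0=NH1 P1=NH1
Op 9: best P0=NH1 P1=NH3
Op 10: best P0=NH1 P1=NH3
Op 11: best P0=NH1 P1=NH1
Op 12: best P0=NH1 P1=NH0

Answer: P0:NH1 P1:NH0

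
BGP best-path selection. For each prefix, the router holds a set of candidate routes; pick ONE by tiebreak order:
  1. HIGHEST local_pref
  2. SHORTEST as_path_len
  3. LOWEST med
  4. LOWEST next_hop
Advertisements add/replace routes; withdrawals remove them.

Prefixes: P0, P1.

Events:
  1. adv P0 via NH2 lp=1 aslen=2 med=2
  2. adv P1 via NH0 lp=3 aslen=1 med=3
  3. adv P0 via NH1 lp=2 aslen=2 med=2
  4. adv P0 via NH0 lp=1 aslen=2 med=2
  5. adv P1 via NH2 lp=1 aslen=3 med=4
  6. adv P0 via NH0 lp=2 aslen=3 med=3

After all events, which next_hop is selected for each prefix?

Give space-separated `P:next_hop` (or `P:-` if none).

Answer: P0:NH1 P1:NH0

Derivation:
Op 1: best P0=NH2 P1=-
Op 2: best P0=NH2 P1=NH0
Op 3: best P0=NH1 P1=NH0
Op 4: best P0=NH1 P1=NH0
Op 5: best P0=NH1 P1=NH0
Op 6: best P0=NH1 P1=NH0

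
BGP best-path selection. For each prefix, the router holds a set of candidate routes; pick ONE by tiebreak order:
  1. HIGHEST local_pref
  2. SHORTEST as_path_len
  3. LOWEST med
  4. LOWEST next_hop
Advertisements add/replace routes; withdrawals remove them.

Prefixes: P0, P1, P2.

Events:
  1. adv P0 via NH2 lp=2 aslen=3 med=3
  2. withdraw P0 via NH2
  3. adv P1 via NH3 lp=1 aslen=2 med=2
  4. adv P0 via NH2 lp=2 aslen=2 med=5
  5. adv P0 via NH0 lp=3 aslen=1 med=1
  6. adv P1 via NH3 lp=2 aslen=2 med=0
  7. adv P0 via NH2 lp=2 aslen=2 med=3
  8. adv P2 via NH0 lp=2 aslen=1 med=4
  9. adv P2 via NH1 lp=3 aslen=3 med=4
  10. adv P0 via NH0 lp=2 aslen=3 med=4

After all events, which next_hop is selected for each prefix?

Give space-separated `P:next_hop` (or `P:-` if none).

Answer: P0:NH2 P1:NH3 P2:NH1

Derivation:
Op 1: best P0=NH2 P1=- P2=-
Op 2: best P0=- P1=- P2=-
Op 3: best P0=- P1=NH3 P2=-
Op 4: best P0=NH2 P1=NH3 P2=-
Op 5: best P0=NH0 P1=NH3 P2=-
Op 6: best P0=NH0 P1=NH3 P2=-
Op 7: best P0=NH0 P1=NH3 P2=-
Op 8: best P0=NH0 P1=NH3 P2=NH0
Op 9: best P0=NH0 P1=NH3 P2=NH1
Op 10: best P0=NH2 P1=NH3 P2=NH1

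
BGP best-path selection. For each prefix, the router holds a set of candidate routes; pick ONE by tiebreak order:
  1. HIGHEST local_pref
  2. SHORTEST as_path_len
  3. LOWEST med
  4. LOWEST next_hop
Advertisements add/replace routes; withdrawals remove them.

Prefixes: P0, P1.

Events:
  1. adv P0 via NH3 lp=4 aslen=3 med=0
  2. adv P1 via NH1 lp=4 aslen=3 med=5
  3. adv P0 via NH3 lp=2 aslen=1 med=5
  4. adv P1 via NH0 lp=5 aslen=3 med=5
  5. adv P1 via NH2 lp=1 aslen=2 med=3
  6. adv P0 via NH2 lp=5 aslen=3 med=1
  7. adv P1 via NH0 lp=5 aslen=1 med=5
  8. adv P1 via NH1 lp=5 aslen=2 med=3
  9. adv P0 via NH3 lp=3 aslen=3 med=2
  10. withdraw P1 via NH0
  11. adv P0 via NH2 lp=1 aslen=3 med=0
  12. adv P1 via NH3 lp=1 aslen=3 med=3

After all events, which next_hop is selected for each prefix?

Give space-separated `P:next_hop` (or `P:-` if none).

Answer: P0:NH3 P1:NH1

Derivation:
Op 1: best P0=NH3 P1=-
Op 2: best P0=NH3 P1=NH1
Op 3: best P0=NH3 P1=NH1
Op 4: best P0=NH3 P1=NH0
Op 5: best P0=NH3 P1=NH0
Op 6: best P0=NH2 P1=NH0
Op 7: best P0=NH2 P1=NH0
Op 8: best P0=NH2 P1=NH0
Op 9: best P0=NH2 P1=NH0
Op 10: best P0=NH2 P1=NH1
Op 11: best P0=NH3 P1=NH1
Op 12: best P0=NH3 P1=NH1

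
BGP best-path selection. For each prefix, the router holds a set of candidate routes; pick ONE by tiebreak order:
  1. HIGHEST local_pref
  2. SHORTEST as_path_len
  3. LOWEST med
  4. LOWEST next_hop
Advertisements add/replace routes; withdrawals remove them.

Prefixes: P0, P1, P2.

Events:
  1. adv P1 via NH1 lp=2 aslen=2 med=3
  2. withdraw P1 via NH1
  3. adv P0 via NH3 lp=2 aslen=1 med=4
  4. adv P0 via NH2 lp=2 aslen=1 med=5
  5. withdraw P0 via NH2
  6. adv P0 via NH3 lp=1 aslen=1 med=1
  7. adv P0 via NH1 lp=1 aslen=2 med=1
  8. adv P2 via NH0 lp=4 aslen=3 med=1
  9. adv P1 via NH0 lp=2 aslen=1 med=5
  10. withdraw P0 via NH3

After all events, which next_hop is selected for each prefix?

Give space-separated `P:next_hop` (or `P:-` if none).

Answer: P0:NH1 P1:NH0 P2:NH0

Derivation:
Op 1: best P0=- P1=NH1 P2=-
Op 2: best P0=- P1=- P2=-
Op 3: best P0=NH3 P1=- P2=-
Op 4: best P0=NH3 P1=- P2=-
Op 5: best P0=NH3 P1=- P2=-
Op 6: best P0=NH3 P1=- P2=-
Op 7: best P0=NH3 P1=- P2=-
Op 8: best P0=NH3 P1=- P2=NH0
Op 9: best P0=NH3 P1=NH0 P2=NH0
Op 10: best P0=NH1 P1=NH0 P2=NH0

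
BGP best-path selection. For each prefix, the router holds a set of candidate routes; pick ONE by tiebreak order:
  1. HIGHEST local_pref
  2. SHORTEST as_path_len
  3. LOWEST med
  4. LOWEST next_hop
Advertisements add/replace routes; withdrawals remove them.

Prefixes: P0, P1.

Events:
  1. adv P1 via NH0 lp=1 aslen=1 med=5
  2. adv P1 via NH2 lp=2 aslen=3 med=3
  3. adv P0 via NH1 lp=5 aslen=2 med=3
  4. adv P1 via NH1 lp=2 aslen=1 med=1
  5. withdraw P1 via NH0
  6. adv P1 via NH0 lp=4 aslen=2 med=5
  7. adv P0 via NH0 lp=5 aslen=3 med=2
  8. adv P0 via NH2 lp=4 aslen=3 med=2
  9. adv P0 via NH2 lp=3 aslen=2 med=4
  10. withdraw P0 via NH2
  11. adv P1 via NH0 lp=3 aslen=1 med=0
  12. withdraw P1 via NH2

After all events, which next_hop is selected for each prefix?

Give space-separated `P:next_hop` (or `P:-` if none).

Op 1: best P0=- P1=NH0
Op 2: best P0=- P1=NH2
Op 3: best P0=NH1 P1=NH2
Op 4: best P0=NH1 P1=NH1
Op 5: best P0=NH1 P1=NH1
Op 6: best P0=NH1 P1=NH0
Op 7: best P0=NH1 P1=NH0
Op 8: best P0=NH1 P1=NH0
Op 9: best P0=NH1 P1=NH0
Op 10: best P0=NH1 P1=NH0
Op 11: best P0=NH1 P1=NH0
Op 12: best P0=NH1 P1=NH0

Answer: P0:NH1 P1:NH0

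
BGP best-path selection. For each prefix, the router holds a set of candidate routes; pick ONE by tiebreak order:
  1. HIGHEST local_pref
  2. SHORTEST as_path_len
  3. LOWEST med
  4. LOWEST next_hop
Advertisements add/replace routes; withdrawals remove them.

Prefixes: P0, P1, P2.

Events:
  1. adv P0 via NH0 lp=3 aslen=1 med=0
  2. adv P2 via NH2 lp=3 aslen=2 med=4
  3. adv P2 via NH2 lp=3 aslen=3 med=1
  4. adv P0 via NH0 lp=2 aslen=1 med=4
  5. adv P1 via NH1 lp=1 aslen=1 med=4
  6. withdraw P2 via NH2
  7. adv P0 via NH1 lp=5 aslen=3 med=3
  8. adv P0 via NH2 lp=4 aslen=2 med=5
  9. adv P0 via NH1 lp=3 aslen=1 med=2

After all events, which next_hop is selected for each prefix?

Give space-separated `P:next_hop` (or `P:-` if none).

Answer: P0:NH2 P1:NH1 P2:-

Derivation:
Op 1: best P0=NH0 P1=- P2=-
Op 2: best P0=NH0 P1=- P2=NH2
Op 3: best P0=NH0 P1=- P2=NH2
Op 4: best P0=NH0 P1=- P2=NH2
Op 5: best P0=NH0 P1=NH1 P2=NH2
Op 6: best P0=NH0 P1=NH1 P2=-
Op 7: best P0=NH1 P1=NH1 P2=-
Op 8: best P0=NH1 P1=NH1 P2=-
Op 9: best P0=NH2 P1=NH1 P2=-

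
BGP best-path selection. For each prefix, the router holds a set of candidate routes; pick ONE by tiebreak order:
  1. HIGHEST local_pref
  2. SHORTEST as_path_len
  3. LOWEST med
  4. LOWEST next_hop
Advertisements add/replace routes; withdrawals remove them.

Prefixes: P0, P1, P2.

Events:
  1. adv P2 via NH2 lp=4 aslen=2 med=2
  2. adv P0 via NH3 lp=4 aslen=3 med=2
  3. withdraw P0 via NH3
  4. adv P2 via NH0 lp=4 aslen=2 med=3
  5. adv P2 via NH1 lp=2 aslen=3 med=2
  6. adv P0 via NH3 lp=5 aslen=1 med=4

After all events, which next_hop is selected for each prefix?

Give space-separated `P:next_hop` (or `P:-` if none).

Answer: P0:NH3 P1:- P2:NH2

Derivation:
Op 1: best P0=- P1=- P2=NH2
Op 2: best P0=NH3 P1=- P2=NH2
Op 3: best P0=- P1=- P2=NH2
Op 4: best P0=- P1=- P2=NH2
Op 5: best P0=- P1=- P2=NH2
Op 6: best P0=NH3 P1=- P2=NH2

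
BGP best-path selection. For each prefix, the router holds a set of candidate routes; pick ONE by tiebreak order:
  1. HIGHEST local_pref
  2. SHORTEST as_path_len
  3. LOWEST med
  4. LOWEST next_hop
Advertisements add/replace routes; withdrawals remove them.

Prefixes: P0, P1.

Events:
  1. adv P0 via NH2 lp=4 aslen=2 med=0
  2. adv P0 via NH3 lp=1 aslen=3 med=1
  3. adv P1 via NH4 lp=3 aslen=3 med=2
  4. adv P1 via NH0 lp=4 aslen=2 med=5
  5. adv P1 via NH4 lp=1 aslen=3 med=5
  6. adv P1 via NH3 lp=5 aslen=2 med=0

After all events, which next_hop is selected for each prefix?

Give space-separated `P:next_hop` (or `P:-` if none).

Answer: P0:NH2 P1:NH3

Derivation:
Op 1: best P0=NH2 P1=-
Op 2: best P0=NH2 P1=-
Op 3: best P0=NH2 P1=NH4
Op 4: best P0=NH2 P1=NH0
Op 5: best P0=NH2 P1=NH0
Op 6: best P0=NH2 P1=NH3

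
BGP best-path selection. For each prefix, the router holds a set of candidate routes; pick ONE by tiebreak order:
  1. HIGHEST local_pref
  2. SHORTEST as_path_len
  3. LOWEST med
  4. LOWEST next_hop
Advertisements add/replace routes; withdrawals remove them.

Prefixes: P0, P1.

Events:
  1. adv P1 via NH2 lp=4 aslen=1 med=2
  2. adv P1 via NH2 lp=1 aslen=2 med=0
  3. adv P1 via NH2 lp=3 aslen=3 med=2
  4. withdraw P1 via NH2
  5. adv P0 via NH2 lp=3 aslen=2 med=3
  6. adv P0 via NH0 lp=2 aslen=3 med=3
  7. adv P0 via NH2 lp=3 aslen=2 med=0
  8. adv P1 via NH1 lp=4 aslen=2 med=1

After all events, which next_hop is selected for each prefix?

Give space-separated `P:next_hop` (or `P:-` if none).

Answer: P0:NH2 P1:NH1

Derivation:
Op 1: best P0=- P1=NH2
Op 2: best P0=- P1=NH2
Op 3: best P0=- P1=NH2
Op 4: best P0=- P1=-
Op 5: best P0=NH2 P1=-
Op 6: best P0=NH2 P1=-
Op 7: best P0=NH2 P1=-
Op 8: best P0=NH2 P1=NH1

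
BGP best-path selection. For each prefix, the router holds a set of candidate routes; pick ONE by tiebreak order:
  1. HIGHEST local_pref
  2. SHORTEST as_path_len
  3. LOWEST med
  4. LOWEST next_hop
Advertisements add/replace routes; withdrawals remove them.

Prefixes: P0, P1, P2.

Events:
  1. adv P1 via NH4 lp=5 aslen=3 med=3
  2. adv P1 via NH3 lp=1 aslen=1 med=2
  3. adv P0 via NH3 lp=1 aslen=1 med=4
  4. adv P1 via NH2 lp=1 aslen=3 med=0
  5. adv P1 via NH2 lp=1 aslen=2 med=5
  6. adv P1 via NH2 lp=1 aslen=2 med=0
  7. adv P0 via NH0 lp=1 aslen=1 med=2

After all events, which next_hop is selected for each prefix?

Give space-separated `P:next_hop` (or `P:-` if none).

Answer: P0:NH0 P1:NH4 P2:-

Derivation:
Op 1: best P0=- P1=NH4 P2=-
Op 2: best P0=- P1=NH4 P2=-
Op 3: best P0=NH3 P1=NH4 P2=-
Op 4: best P0=NH3 P1=NH4 P2=-
Op 5: best P0=NH3 P1=NH4 P2=-
Op 6: best P0=NH3 P1=NH4 P2=-
Op 7: best P0=NH0 P1=NH4 P2=-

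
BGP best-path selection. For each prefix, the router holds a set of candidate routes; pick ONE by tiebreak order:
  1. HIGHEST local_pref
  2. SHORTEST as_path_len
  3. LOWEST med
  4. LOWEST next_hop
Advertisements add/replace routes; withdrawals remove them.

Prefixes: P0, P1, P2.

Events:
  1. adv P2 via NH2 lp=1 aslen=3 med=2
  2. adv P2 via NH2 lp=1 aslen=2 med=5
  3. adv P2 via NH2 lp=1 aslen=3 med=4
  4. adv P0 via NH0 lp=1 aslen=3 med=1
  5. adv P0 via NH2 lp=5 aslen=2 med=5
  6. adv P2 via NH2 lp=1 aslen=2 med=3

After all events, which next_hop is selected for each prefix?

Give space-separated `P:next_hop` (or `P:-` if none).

Op 1: best P0=- P1=- P2=NH2
Op 2: best P0=- P1=- P2=NH2
Op 3: best P0=- P1=- P2=NH2
Op 4: best P0=NH0 P1=- P2=NH2
Op 5: best P0=NH2 P1=- P2=NH2
Op 6: best P0=NH2 P1=- P2=NH2

Answer: P0:NH2 P1:- P2:NH2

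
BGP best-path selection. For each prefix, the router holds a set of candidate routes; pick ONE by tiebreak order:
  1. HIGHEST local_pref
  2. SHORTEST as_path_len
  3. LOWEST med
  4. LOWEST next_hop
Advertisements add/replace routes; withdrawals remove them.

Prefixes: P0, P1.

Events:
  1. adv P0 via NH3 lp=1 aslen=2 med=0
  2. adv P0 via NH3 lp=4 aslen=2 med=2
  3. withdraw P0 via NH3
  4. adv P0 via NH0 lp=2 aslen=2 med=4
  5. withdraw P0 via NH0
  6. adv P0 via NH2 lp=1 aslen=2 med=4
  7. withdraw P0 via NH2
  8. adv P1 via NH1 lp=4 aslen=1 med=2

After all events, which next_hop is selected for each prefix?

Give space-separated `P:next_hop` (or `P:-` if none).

Answer: P0:- P1:NH1

Derivation:
Op 1: best P0=NH3 P1=-
Op 2: best P0=NH3 P1=-
Op 3: best P0=- P1=-
Op 4: best P0=NH0 P1=-
Op 5: best P0=- P1=-
Op 6: best P0=NH2 P1=-
Op 7: best P0=- P1=-
Op 8: best P0=- P1=NH1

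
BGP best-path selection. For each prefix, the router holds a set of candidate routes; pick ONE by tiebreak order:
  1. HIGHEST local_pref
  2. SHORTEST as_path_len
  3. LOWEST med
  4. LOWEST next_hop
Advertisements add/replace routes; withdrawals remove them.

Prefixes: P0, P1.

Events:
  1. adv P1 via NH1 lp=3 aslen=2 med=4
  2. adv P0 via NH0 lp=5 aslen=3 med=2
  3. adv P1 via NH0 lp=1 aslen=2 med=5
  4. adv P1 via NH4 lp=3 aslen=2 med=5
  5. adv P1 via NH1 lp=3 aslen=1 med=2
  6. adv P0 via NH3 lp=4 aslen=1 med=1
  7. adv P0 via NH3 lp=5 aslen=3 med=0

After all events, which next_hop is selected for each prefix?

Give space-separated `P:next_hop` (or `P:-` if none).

Answer: P0:NH3 P1:NH1

Derivation:
Op 1: best P0=- P1=NH1
Op 2: best P0=NH0 P1=NH1
Op 3: best P0=NH0 P1=NH1
Op 4: best P0=NH0 P1=NH1
Op 5: best P0=NH0 P1=NH1
Op 6: best P0=NH0 P1=NH1
Op 7: best P0=NH3 P1=NH1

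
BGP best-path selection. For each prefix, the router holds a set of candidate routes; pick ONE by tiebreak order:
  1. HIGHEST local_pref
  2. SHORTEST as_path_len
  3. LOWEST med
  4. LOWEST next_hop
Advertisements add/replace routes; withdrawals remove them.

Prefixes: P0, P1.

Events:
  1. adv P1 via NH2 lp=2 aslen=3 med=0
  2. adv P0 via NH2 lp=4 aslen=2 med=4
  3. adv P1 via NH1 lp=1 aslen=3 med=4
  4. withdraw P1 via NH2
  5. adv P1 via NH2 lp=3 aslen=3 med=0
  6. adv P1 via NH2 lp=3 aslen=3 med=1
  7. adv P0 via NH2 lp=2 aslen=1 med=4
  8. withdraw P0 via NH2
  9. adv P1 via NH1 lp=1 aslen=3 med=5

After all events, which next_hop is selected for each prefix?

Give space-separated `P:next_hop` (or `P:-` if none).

Answer: P0:- P1:NH2

Derivation:
Op 1: best P0=- P1=NH2
Op 2: best P0=NH2 P1=NH2
Op 3: best P0=NH2 P1=NH2
Op 4: best P0=NH2 P1=NH1
Op 5: best P0=NH2 P1=NH2
Op 6: best P0=NH2 P1=NH2
Op 7: best P0=NH2 P1=NH2
Op 8: best P0=- P1=NH2
Op 9: best P0=- P1=NH2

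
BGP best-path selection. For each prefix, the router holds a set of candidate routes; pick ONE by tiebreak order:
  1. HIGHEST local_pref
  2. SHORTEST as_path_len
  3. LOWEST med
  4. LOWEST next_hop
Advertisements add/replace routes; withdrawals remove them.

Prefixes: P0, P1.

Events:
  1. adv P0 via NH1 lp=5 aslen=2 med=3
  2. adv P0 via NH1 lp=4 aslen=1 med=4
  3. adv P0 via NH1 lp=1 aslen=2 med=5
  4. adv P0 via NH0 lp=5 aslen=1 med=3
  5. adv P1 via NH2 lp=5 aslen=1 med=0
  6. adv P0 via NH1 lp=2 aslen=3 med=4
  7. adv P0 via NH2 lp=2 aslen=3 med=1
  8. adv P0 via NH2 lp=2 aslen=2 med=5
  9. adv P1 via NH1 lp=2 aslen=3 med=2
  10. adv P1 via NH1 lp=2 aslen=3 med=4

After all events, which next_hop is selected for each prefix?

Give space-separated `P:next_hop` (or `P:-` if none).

Answer: P0:NH0 P1:NH2

Derivation:
Op 1: best P0=NH1 P1=-
Op 2: best P0=NH1 P1=-
Op 3: best P0=NH1 P1=-
Op 4: best P0=NH0 P1=-
Op 5: best P0=NH0 P1=NH2
Op 6: best P0=NH0 P1=NH2
Op 7: best P0=NH0 P1=NH2
Op 8: best P0=NH0 P1=NH2
Op 9: best P0=NH0 P1=NH2
Op 10: best P0=NH0 P1=NH2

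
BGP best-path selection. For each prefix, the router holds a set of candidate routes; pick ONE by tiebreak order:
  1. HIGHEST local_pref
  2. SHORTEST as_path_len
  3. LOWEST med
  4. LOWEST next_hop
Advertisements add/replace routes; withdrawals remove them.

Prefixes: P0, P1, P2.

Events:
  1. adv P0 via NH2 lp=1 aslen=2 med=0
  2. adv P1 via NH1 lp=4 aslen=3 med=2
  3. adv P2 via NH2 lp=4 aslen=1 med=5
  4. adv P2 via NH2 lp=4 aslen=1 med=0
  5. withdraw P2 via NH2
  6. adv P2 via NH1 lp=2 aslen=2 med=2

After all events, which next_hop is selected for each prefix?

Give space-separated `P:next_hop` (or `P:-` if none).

Op 1: best P0=NH2 P1=- P2=-
Op 2: best P0=NH2 P1=NH1 P2=-
Op 3: best P0=NH2 P1=NH1 P2=NH2
Op 4: best P0=NH2 P1=NH1 P2=NH2
Op 5: best P0=NH2 P1=NH1 P2=-
Op 6: best P0=NH2 P1=NH1 P2=NH1

Answer: P0:NH2 P1:NH1 P2:NH1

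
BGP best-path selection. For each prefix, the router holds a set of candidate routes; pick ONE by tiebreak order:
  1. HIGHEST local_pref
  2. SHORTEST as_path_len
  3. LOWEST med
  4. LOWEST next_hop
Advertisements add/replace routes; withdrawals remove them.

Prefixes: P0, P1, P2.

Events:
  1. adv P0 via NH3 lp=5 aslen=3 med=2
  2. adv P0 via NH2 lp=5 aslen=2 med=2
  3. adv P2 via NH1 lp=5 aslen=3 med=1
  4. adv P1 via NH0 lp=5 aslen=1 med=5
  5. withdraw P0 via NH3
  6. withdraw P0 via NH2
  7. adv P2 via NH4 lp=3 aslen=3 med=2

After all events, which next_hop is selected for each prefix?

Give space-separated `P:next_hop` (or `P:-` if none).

Op 1: best P0=NH3 P1=- P2=-
Op 2: best P0=NH2 P1=- P2=-
Op 3: best P0=NH2 P1=- P2=NH1
Op 4: best P0=NH2 P1=NH0 P2=NH1
Op 5: best P0=NH2 P1=NH0 P2=NH1
Op 6: best P0=- P1=NH0 P2=NH1
Op 7: best P0=- P1=NH0 P2=NH1

Answer: P0:- P1:NH0 P2:NH1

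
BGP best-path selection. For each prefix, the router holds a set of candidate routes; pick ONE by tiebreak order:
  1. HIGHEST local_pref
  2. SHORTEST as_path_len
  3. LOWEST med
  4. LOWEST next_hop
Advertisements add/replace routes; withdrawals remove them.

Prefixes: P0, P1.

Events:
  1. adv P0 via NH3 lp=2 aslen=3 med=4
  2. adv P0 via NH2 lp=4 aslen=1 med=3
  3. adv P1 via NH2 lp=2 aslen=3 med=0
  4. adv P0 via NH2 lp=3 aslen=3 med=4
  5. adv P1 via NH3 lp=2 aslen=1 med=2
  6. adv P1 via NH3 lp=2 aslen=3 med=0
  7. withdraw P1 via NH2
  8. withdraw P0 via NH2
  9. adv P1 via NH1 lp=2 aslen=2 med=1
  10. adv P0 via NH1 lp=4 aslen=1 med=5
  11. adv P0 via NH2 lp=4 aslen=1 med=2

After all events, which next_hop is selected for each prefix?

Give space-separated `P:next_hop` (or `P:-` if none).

Answer: P0:NH2 P1:NH1

Derivation:
Op 1: best P0=NH3 P1=-
Op 2: best P0=NH2 P1=-
Op 3: best P0=NH2 P1=NH2
Op 4: best P0=NH2 P1=NH2
Op 5: best P0=NH2 P1=NH3
Op 6: best P0=NH2 P1=NH2
Op 7: best P0=NH2 P1=NH3
Op 8: best P0=NH3 P1=NH3
Op 9: best P0=NH3 P1=NH1
Op 10: best P0=NH1 P1=NH1
Op 11: best P0=NH2 P1=NH1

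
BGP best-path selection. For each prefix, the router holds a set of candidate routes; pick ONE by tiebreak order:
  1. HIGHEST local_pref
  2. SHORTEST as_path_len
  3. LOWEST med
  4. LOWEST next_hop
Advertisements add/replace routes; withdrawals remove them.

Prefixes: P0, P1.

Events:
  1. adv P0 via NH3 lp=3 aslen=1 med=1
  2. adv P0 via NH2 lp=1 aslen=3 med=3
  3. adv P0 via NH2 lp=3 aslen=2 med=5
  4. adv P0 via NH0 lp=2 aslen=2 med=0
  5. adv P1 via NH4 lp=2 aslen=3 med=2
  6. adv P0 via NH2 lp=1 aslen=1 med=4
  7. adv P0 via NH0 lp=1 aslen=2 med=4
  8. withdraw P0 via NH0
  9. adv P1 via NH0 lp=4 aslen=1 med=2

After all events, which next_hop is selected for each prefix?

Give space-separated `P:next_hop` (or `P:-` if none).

Answer: P0:NH3 P1:NH0

Derivation:
Op 1: best P0=NH3 P1=-
Op 2: best P0=NH3 P1=-
Op 3: best P0=NH3 P1=-
Op 4: best P0=NH3 P1=-
Op 5: best P0=NH3 P1=NH4
Op 6: best P0=NH3 P1=NH4
Op 7: best P0=NH3 P1=NH4
Op 8: best P0=NH3 P1=NH4
Op 9: best P0=NH3 P1=NH0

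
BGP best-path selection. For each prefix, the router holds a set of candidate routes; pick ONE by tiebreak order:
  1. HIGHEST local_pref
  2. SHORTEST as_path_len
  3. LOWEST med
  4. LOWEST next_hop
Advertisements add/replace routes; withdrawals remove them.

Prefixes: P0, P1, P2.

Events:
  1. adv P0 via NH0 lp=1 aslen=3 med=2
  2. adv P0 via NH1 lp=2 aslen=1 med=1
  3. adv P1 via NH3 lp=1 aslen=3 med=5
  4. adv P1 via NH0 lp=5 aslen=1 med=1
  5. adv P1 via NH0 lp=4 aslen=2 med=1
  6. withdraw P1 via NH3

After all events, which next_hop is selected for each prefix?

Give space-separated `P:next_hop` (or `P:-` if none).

Answer: P0:NH1 P1:NH0 P2:-

Derivation:
Op 1: best P0=NH0 P1=- P2=-
Op 2: best P0=NH1 P1=- P2=-
Op 3: best P0=NH1 P1=NH3 P2=-
Op 4: best P0=NH1 P1=NH0 P2=-
Op 5: best P0=NH1 P1=NH0 P2=-
Op 6: best P0=NH1 P1=NH0 P2=-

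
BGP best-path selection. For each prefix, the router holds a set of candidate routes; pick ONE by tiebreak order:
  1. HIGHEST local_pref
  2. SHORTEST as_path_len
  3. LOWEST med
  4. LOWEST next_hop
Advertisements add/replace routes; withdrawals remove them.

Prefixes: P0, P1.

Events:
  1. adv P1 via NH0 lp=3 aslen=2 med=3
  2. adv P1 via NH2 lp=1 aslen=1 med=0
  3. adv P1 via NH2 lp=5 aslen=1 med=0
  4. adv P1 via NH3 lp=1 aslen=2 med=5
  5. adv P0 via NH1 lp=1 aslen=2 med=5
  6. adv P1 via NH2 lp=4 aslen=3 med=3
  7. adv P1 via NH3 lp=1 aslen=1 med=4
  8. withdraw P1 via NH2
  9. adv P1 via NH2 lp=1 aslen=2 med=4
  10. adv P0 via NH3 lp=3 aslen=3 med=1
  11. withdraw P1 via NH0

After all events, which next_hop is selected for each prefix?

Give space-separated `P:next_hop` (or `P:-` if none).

Op 1: best P0=- P1=NH0
Op 2: best P0=- P1=NH0
Op 3: best P0=- P1=NH2
Op 4: best P0=- P1=NH2
Op 5: best P0=NH1 P1=NH2
Op 6: best P0=NH1 P1=NH2
Op 7: best P0=NH1 P1=NH2
Op 8: best P0=NH1 P1=NH0
Op 9: best P0=NH1 P1=NH0
Op 10: best P0=NH3 P1=NH0
Op 11: best P0=NH3 P1=NH3

Answer: P0:NH3 P1:NH3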